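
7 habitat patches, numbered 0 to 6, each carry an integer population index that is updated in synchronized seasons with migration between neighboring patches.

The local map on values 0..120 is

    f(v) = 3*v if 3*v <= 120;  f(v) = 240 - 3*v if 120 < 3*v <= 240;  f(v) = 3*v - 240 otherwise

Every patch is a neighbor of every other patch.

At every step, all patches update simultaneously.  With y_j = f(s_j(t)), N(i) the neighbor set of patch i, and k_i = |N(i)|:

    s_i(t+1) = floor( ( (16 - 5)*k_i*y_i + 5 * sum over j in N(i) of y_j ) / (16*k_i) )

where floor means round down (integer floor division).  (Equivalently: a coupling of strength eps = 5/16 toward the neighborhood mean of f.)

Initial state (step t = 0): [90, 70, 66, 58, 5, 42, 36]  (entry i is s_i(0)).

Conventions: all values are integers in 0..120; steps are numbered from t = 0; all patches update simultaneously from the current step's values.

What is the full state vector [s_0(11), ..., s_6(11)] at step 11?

Simulating step by step:
t=0: [90, 70, 66, 58, 5, 42, 36]
t=1: [40, 40, 47, 63, 30, 93, 89]
t=2: [104, 104, 91, 60, 85, 53, 45]
t=3: [68, 68, 43, 60, 32, 74, 89]
t=4: [42, 42, 90, 58, 81, 31, 37]
t=5: [100, 100, 46, 69, 29, 86, 98]
t=6: [59, 59, 86, 42, 76, 33, 55]
t=7: [63, 63, 34, 95, 30, 86, 70]
t=8: [52, 52, 84, 48, 77, 31, 39]
t=9: [79, 79, 33, 86, 31, 84, 100]
t=10: [16, 16, 77, 26, 74, 22, 53]
t=11: [48, 48, 23, 67, 29, 60, 69]

Answer: [48, 48, 23, 67, 29, 60, 69]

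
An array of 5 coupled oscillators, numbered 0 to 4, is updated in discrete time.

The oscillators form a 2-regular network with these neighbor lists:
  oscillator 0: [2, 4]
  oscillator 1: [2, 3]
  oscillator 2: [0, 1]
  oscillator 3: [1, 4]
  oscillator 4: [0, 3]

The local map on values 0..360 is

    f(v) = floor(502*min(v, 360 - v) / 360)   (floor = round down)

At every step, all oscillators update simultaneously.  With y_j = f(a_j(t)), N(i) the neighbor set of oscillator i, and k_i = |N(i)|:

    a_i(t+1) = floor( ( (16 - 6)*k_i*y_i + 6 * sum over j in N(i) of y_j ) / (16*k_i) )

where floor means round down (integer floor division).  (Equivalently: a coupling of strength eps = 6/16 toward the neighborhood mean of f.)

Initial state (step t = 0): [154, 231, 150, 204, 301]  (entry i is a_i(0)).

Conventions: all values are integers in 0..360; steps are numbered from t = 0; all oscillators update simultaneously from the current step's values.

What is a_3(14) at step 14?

Answer: a_3(14) = 237

Derivation:
t=0: [154, 231, 150, 204, 301]
t=1: [188, 191, 204, 184, 132]
t=2: [224, 233, 224, 231, 205]
t=3: [194, 179, 186, 185, 204]
t=4: [230, 246, 241, 239, 224]
t=5: [179, 161, 166, 170, 183]
t=6: [245, 227, 233, 236, 244]
t=7: [163, 181, 175, 172, 162]
t=8: [229, 246, 241, 238, 228]
t=9: [179, 161, 166, 170, 181]
t=10: [245, 227, 233, 236, 246]
t=11: [162, 181, 175, 171, 161]
t=12: [228, 246, 241, 237, 226]
t=13: [180, 161, 167, 171, 182]
t=14: [246, 228, 234, 237, 246]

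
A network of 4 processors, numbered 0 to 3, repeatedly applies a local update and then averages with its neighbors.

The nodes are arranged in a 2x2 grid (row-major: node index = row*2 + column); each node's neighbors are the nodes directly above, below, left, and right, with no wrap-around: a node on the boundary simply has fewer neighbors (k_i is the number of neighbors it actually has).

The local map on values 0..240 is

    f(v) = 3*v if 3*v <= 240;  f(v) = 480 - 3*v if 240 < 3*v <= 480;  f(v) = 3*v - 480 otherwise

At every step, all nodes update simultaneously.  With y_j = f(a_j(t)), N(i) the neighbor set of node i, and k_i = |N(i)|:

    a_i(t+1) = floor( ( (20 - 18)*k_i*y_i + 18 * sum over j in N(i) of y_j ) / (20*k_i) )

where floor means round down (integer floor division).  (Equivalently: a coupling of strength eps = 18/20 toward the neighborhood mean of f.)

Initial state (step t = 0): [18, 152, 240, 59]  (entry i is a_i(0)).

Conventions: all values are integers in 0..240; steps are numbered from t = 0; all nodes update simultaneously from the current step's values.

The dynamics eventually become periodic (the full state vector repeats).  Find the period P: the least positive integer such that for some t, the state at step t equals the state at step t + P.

Simulating step by step:
t=0: [18, 152, 240, 59]
t=1: [124, 106, 127, 136]
t=2: [128, 97, 90, 124]
t=3: [189, 110, 112, 190]
t=4: [141, 94, 94, 141]
t=5: [183, 71, 71, 183]
t=6: [198, 83, 83, 198]
t=7: [219, 125, 125, 219]
t=8: [112, 169, 169, 112]
t=9: [38, 132, 132, 38]
t=10: [87, 111, 111, 87]
t=11: [154, 211, 211, 154]
t=12: [139, 31, 31, 139]
t=13: [90, 66, 66, 90]
t=14: [199, 208, 208, 199]
t=15: [141, 119, 119, 141]
t=16: [116, 63, 63, 116]
t=17: [183, 137, 137, 183]
t=18: [69, 69, 69, 69]
t=19: [207, 207, 207, 207]
t=20: [141, 141, 141, 141]
t=21: [57, 57, 57, 57]
t=22: [171, 171, 171, 171]
t=23: [33, 33, 33, 33]
t=24: [99, 99, 99, 99]
t=25: [183, 183, 183, 183]
t=26: [69, 69, 69, 69]

Answer: 8
Key observation: The state at step 18, [69, 69, 69, 69], reappears at step 26 — and no state repeats earlier — so the cycle the system enters has period 8.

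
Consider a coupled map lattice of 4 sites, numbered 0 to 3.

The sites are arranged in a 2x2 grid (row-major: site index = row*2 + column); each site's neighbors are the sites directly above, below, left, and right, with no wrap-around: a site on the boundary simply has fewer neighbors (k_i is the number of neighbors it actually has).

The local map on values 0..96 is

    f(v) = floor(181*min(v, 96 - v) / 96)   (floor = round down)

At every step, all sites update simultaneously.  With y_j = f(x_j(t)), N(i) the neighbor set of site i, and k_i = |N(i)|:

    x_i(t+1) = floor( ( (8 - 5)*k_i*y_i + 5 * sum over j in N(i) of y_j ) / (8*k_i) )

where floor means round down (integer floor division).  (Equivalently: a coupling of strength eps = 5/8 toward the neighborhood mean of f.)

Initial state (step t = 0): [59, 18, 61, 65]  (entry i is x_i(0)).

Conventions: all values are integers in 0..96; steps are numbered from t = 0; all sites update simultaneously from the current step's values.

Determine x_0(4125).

Simulating step by step:
t=0: [59, 18, 61, 65]
t=1: [56, 52, 64, 52]
t=2: [72, 79, 71, 75]
t=3: [41, 38, 43, 39]
t=4: [76, 73, 77, 74]
t=5: [38, 40, 37, 39]
t=6: [71, 73, 70, 72]
t=7: [46, 44, 47, 45]
t=8: [85, 83, 86, 84]
t=9: [20, 22, 19, 21]
t=10: [37, 39, 36, 38]
t=11: [69, 71, 68, 70]
t=12: [49, 48, 50, 49]
t=13: [88, 88, 87, 88]
t=14: [15, 15, 15, 15]
t=15: [28, 28, 28, 28]
t=16: [52, 52, 52, 52]
t=17: [82, 82, 82, 82]
t=18: [26, 26, 26, 26]
t=19: [49, 49, 49, 49]
t=20: [88, 88, 88, 88]
t=21: [15, 15, 15, 15]

Answer: x_0(4125) = 52
Key observation: The state at step 14, [15, 15, 15, 15], reappears at step 21: the system is in a cycle of period 7 from step 14 on.  Therefore the state at step 4125 equals the state at step 14 + ((4125 - 14) mod 7) = 16, which is [52, 52, 52, 52].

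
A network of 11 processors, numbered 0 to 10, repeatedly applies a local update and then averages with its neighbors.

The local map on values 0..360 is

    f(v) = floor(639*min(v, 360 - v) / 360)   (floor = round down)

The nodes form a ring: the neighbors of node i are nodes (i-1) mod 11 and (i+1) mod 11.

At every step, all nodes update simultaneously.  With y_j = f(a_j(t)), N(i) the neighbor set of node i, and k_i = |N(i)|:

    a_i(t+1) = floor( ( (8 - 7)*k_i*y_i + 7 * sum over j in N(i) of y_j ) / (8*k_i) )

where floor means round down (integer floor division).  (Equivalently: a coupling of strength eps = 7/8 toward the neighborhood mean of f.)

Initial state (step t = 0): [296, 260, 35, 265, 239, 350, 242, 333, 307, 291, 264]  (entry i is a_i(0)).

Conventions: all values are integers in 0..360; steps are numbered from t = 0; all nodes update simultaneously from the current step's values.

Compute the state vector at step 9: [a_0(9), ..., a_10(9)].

Answer: [152, 207, 157, 196, 177, 182, 224, 160, 263, 150, 245]

Derivation:
t=0: [296, 260, 35, 265, 239, 350, 242, 333, 307, 291, 264]
t=1: [165, 98, 158, 141, 107, 187, 54, 138, 85, 130, 124]
t=2: [208, 271, 220, 236, 267, 162, 252, 137, 226, 190, 255]
t=3: [183, 245, 195, 208, 242, 191, 255, 217, 267, 222, 272]
t=4: [196, 290, 243, 252, 274, 210, 264, 185, 238, 170, 263]
t=5: [165, 233, 163, 180, 218, 174, 273, 207, 294, 207, 280]
t=6: [197, 282, 274, 276, 305, 216, 272, 152, 251, 147, 264]
t=7: [170, 210, 144, 127, 188, 142, 248, 186, 255, 191, 261]
t=8: [230, 276, 246, 273, 246, 251, 269, 206, 288, 195, 284]
t=9: [152, 207, 157, 196, 177, 182, 224, 160, 263, 150, 245]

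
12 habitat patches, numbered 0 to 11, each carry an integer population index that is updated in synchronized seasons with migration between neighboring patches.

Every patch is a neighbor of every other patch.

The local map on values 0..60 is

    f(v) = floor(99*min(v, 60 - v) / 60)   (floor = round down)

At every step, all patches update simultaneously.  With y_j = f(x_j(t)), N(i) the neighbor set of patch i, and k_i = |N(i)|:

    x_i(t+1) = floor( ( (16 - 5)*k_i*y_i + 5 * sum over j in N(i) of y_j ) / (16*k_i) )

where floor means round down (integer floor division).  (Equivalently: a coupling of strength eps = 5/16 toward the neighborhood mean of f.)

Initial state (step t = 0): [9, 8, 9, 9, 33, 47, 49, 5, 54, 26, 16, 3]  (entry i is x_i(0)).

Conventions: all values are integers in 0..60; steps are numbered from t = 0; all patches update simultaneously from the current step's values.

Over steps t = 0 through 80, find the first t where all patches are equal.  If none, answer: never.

Answer: never
Key observation: The state at step 11 reappears at step 19 — the system is in a cycle of period 8 from step 11 on.  No step 0..19 is synchronized, and the cycle repeats forever, so no step up to 80 (or ever) has all patches equal.

Derivation:
t=0: [9, 8, 9, 9, 33, 47, 49, 5, 54, 26, 16, 3]  (not all equal)
t=1: [15, 15, 15, 15, 35, 20, 18, 11, 12, 34, 23, 9]  (not all equal)
t=2: [25, 25, 25, 25, 36, 31, 28, 21, 21, 37, 33, 18]  (not all equal)
t=3: [40, 40, 40, 40, 39, 44, 43, 35, 35, 37, 42, 32]  (not all equal)
t=4: [33, 33, 33, 33, 34, 28, 30, 38, 38, 36, 30, 42]  (not all equal)
t=5: [43, 43, 43, 43, 41, 44, 46, 37, 37, 39, 46, 33]  (not all equal)
t=6: [28, 28, 28, 28, 30, 27, 25, 34, 34, 32, 25, 39]  (not all equal)
t=7: [45, 45, 45, 45, 47, 43, 41, 42, 42, 45, 41, 37]  (not all equal)
t=8: [25, 25, 25, 25, 23, 27, 29, 28, 28, 25, 29, 33]  (not all equal)
t=9: [41, 41, 41, 41, 39, 43, 45, 44, 44, 41, 45, 43]  (not all equal)
t=10: [30, 30, 30, 30, 32, 28, 25, 26, 26, 30, 25, 28]  (not all equal)
t=11: [47, 47, 47, 47, 45, 45, 42, 43, 43, 47, 42, 45]  (not all equal)
t=12: [22, 22, 22, 22, 24, 24, 27, 26, 26, 22, 27, 24]  (not all equal)
t=13: [37, 37, 37, 37, 39, 39, 42, 41, 41, 37, 42, 39]  (not all equal)
t=14: [35, 35, 35, 35, 33, 33, 30, 31, 31, 35, 30, 33]  (not all equal)
t=15: [42, 42, 42, 42, 44, 44, 47, 46, 46, 42, 47, 44]  (not all equal)
t=16: [27, 27, 27, 27, 25, 25, 22, 23, 23, 27, 22, 25]  (not all equal)
t=17: [42, 42, 42, 42, 40, 40, 37, 38, 38, 42, 37, 40]  (not all equal)
t=18: [30, 30, 30, 30, 32, 32, 35, 34, 34, 30, 35, 32]  (not all equal)
t=19: [47, 47, 47, 47, 45, 45, 42, 43, 43, 47, 42, 45]  (not all equal)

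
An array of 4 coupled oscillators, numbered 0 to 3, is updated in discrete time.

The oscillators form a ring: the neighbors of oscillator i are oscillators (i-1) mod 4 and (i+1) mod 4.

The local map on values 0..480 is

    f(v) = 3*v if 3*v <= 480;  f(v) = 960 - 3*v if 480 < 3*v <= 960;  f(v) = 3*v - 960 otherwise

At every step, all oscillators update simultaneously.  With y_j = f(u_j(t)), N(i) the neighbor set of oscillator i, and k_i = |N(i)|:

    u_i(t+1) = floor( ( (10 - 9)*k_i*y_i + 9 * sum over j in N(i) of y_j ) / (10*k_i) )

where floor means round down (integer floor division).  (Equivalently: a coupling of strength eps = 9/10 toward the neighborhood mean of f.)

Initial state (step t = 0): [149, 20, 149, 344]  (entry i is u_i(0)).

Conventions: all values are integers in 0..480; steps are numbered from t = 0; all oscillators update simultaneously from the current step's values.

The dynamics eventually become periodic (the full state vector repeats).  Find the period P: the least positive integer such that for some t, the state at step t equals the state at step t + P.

Simulating step by step:
t=0: [149, 20, 149, 344]
t=1: [104, 408, 104, 409]
t=2: [270, 307, 270, 307]
t=3: [50, 138, 50, 138]
t=4: [387, 176, 387, 176]
t=5: [408, 224, 408, 224]
t=6: [285, 266, 285, 266]
t=7: [156, 110, 156, 110]
t=8: [343, 454, 343, 454]
t=9: [368, 102, 368, 102]
t=10: [289, 160, 289, 160]
t=11: [441, 131, 441, 131]
t=12: [390, 366, 390, 366]
t=13: [145, 202, 145, 202]
t=14: [362, 426, 362, 426]
t=15: [298, 145, 298, 145]
t=16: [398, 102, 398, 102]
t=17: [298, 241, 298, 241]
t=18: [219, 83, 219, 83]
t=19: [254, 297, 254, 297]
t=20: [81, 185, 81, 185]
t=21: [388, 259, 388, 259]
t=22: [185, 201, 185, 201]
t=23: [361, 400, 361, 400]
t=24: [228, 134, 228, 134]
t=25: [389, 288, 389, 288]
t=26: [107, 195, 107, 195]
t=27: [369, 326, 369, 326]
t=28: [30, 134, 30, 134]
t=29: [370, 121, 370, 121]
t=30: [341, 171, 341, 171]
t=31: [408, 101, 408, 101]
t=32: [299, 267, 299, 267]
t=33: [149, 72, 149, 72]
t=34: [239, 423, 239, 423]
t=35: [302, 249, 302, 249]
t=36: [197, 69, 197, 69]
t=37: [223, 352, 223, 352]
t=38: [115, 271, 115, 271]
t=39: [166, 325, 166, 325]
t=40: [59, 417, 59, 417]
t=41: [279, 188, 279, 188]
t=42: [368, 150, 368, 150]
t=43: [419, 174, 419, 174]
t=44: [423, 311, 423, 311]
t=45: [55, 280, 55, 280]
t=46: [124, 160, 124, 160]
t=47: [469, 382, 469, 382]
t=48: [212, 420, 212, 420]
t=49: [302, 321, 302, 321]
t=50: [8, 48, 8, 48]
t=51: [132, 36, 132, 36]
t=52: [136, 367, 136, 367]
t=53: [167, 381, 167, 381]
t=54: [210, 431, 210, 431]
t=55: [332, 330, 332, 330]
t=56: [30, 35, 30, 35]
t=57: [103, 91, 103, 91]
t=58: [276, 305, 276, 305]
t=59: [53, 123, 53, 123]
t=60: [348, 180, 348, 180]
t=61: [386, 117, 386, 117]
t=62: [335, 213, 335, 213]
t=63: [293, 72, 293, 72]
t=64: [202, 94, 202, 94]
t=65: [289, 346, 289, 346]
t=66: [79, 91, 79, 91]
t=67: [269, 240, 269, 240]
t=68: [231, 161, 231, 161]
t=69: [456, 288, 456, 288]
t=70: [127, 376, 127, 376]
t=71: [189, 359, 189, 359]
t=72: [144, 365, 144, 365]
t=73: [164, 402, 164, 402]
t=74: [268, 445, 268, 445]
t=75: [353, 177, 353, 177]
t=76: [396, 132, 396, 132]
t=77: [379, 244, 379, 244]
t=78: [222, 182, 222, 182]
t=79: [402, 306, 402, 306]
t=80: [62, 225, 62, 225]
t=81: [275, 195, 275, 195]
t=82: [351, 159, 351, 159]
t=83: [438, 131, 438, 131]
t=84: [389, 357, 389, 357]
t=85: [120, 197, 120, 197]
t=86: [368, 360, 368, 360]
t=87: [122, 141, 122, 141]
t=88: [417, 371, 417, 371]
t=89: [166, 277, 166, 277]
t=90: [162, 428, 162, 428]
t=91: [339, 459, 339, 459]
t=92: [381, 93, 381, 93]
t=93: [269, 192, 269, 192]
t=94: [360, 176, 360, 176]
t=95: [400, 151, 400, 151]
t=96: [431, 261, 431, 261]
t=97: [192, 317, 192, 317]
t=98: [46, 346, 46, 346]
t=99: [84, 132, 84, 132]
t=100: [381, 266, 381, 266]
t=101: [164, 180, 164, 180]
t=102: [424, 463, 424, 463]
t=103: [417, 323, 417, 323]
t=104: [37, 262, 37, 262]
t=105: [167, 117, 167, 117]
t=106: [361, 448, 361, 448]
t=107: [357, 149, 357, 149]
t=108: [413, 144, 413, 144]
t=109: [416, 294, 416, 294]
t=110: [99, 267, 99, 267]
t=111: [172, 283, 172, 283]
t=112: [144, 410, 144, 410]
t=113: [286, 415, 286, 415]
t=114: [266, 120, 266, 120]
t=115: [340, 181, 340, 181]
t=116: [381, 95, 381, 95]
t=117: [274, 193, 274, 193]
t=118: [356, 162, 356, 162]
t=119: [437, 144, 437, 144]
t=120: [423, 359, 423, 359]
t=121: [136, 289, 136, 289]
t=122: [124, 376, 124, 376]
t=123: [188, 351, 188, 351]
t=124: [123, 365, 123, 365]
t=125: [158, 345, 158, 345]
t=126: [114, 434, 114, 434]
t=127: [342, 342, 342, 342]
t=128: [66, 66, 66, 66]
t=129: [198, 198, 198, 198]
t=130: [366, 366, 366, 366]
t=131: [138, 138, 138, 138]
t=132: [414, 414, 414, 414]
t=133: [282, 282, 282, 282]
t=134: [114, 114, 114, 114]
t=135: [342, 342, 342, 342]

Answer: 8
Key observation: The state at step 127, [342, 342, 342, 342], reappears at step 135 — and no state repeats earlier — so the cycle the system enters has period 8.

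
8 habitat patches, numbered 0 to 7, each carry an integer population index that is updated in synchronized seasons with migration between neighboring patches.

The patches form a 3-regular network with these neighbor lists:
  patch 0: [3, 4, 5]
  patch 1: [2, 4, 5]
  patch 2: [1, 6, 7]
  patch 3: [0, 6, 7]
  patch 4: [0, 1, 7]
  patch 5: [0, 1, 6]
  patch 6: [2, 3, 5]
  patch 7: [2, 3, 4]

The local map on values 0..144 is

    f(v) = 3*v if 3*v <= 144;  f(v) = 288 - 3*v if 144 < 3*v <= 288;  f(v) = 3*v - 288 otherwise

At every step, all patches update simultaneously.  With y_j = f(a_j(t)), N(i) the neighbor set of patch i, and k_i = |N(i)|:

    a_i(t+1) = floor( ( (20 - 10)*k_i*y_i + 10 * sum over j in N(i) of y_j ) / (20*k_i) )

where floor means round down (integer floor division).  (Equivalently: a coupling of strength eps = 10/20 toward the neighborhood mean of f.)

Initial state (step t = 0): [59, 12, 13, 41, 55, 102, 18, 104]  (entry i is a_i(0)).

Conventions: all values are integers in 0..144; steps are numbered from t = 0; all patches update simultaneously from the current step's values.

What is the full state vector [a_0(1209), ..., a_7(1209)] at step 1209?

Simulating step by step:
t=0: [59, 12, 13, 41, 55, 102, 18, 104]
t=1: [99, 48, 38, 93, 90, 42, 57, 59]
t=2: [30, 115, 119, 44, 53, 108, 100, 79]
t=3: [94, 67, 54, 91, 97, 44, 45, 80]
t=4: [28, 87, 108, 39, 25, 104, 113, 48]
t=5: [78, 36, 55, 105, 80, 39, 55, 110]
t=6: [59, 102, 107, 50, 58, 106, 106, 54]
t=7: [102, 38, 45, 113, 99, 41, 48, 110]
t=8: [39, 101, 117, 59, 33, 107, 123, 53]
t=9: [99, 40, 69, 110, 93, 52, 75, 110]
t=10: [35, 97, 78, 40, 33, 98, 74, 43]
t=11: [90, 28, 60, 110, 89, 32, 63, 110]
t=12: [35, 79, 91, 47, 34, 81, 90, 49]
t=13: [100, 52, 42, 114, 100, 51, 42, 113]
t=14: [39, 111, 114, 58, 38, 112, 115, 57]
t=15: [104, 58, 63, 105, 103, 60, 64, 105]
t=16: [38, 95, 89, 38, 38, 93, 87, 38]
t=17: [96, 25, 34, 99, 95, 28, 37, 98]
t=18: [16, 69, 83, 24, 15, 73, 88, 22]
t=19: [55, 66, 48, 59, 55, 60, 42, 59]
t=20: [118, 107, 126, 115, 115, 110, 123, 118]
t=21: [59, 48, 75, 64, 56, 51, 72, 67]
t=22: [114, 125, 82, 93, 117, 122, 85, 90]
t=23: [52, 74, 44, 22, 58, 68, 38, 28]
t=24: [110, 88, 110, 88, 104, 94, 104, 94]
t=25: [30, 24, 30, 24, 24, 18, 24, 18]
t=26: [78, 72, 78, 72, 72, 66, 72, 66]
t=27: [66, 72, 66, 72, 72, 78, 72, 78]
t=28: [78, 72, 78, 72, 72, 66, 72, 66]

Answer: [66, 72, 66, 72, 72, 78, 72, 78]
Key observation: The state at step 26, [78, 72, 78, 72, 72, 66, 72, 66], reappears at step 28: the system is in a cycle of period 2 from step 26 on.  Therefore the state at step 1209 equals the state at step 26 + ((1209 - 26) mod 2) = 27, which is [66, 72, 66, 72, 72, 78, 72, 78].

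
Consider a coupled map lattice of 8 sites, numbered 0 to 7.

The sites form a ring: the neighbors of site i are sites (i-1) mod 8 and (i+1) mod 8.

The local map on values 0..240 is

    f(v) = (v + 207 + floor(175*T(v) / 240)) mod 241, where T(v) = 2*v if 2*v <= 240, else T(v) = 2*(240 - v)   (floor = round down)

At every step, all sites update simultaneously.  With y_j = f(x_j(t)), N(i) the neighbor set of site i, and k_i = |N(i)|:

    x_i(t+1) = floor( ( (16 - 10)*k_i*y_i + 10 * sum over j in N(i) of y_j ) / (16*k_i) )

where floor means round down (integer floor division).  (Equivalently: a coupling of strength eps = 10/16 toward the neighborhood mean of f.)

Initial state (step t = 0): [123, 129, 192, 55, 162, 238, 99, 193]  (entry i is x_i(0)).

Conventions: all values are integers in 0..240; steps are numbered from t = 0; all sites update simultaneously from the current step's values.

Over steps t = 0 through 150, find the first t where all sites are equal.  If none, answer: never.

Simulating step by step:
t=0: [123, 129, 192, 55, 162, 238, 99, 193]  (not all equal)
t=1: [82, 82, 121, 109, 95, 142, 213, 156]  (not all equal)
t=2: [115, 120, 132, 155, 150, 133, 85, 121]  (not all equal)
t=3: [14, 14, 12, 7, 7, 61, 75, 63]  (not all equal)
t=4: [37, 73, 158, 227, 189, 160, 129, 91]  (not all equal)
t=5: [125, 72, 112, 151, 152, 76, 65, 93]  (not all equal)
t=6: [111, 58, 46, 3, 50, 97, 155, 117]  (not all equal)
t=7: [126, 139, 130, 132, 163, 104, 68, 79]  (not all equal)
t=8: [59, 14, 13, 9, 73, 124, 168, 106]  (not all equal)
t=9: [112, 109, 160, 205, 131, 126, 165, 194]  (not all equal)
t=10: [143, 87, 142, 87, 79, 85, 166, 160]  (not all equal)
t=11: [59, 72, 115, 119, 170, 189, 144, 77]  (not all equal)
t=12: [134, 90, 52, 82, 166, 163, 123, 95]  (not all equal)
t=13: [125, 103, 145, 166, 141, 80, 68, 84]  (not all equal)
t=14: [128, 89, 146, 95, 129, 105, 154, 111]  (not all equal)
t=15: [137, 76, 122, 81, 137, 89, 145, 95]  (not all equal)
t=16: [114, 66, 106, 71, 113, 75, 122, 80]  (not all equal)
t=17: [92, 120, 168, 123, 91, 62, 104, 68]  (not all equal)
t=18: [119, 142, 101, 140, 113, 172, 161, 178]  (not all equal)
t=19: [82, 75, 86, 71, 77, 89, 147, 93]  (not all equal)
t=20: [170, 163, 157, 156, 159, 119, 120, 127]  (not all equal)
t=21: [94, 75, 2, 2, 7, 13, 17, 86]  (not all equal)
t=22: [176, 183, 191, 215, 224, 161, 132, 130]  (not all equal)
t=23: [165, 231, 225, 219, 148, 71, 10, 83]  (not all equal)
t=24: [208, 220, 212, 149, 113, 126, 183, 210]  (not all equal)
t=25: [218, 217, 150, 71, 7, 79, 160, 223]  (not all equal)
t=26: [215, 150, 113, 124, 177, 130, 116, 147]  (not all equal)
t=27: [85, 70, 8, 80, 98, 81, 10, 73]  (not all equal)
t=28: [153, 176, 178, 195, 179, 198, 183, 180]  (not all equal)
t=29: [147, 162, 231, 230, 228, 229, 230, 161]  (not all equal)
t=30: [2, 67, 144, 210, 210, 210, 145, 68]  (not all equal)
t=31: [161, 117, 112, 153, 219, 153, 113, 118]  (not all equal)
t=32: [8, 4, 5, 68, 83, 69, 6, 6]  (not all equal)
t=33: [221, 220, 191, 171, 147, 172, 194, 222]  (not all equal)
t=34: [214, 218, 226, 162, 150, 162, 226, 218]  (not all equal)
t=35: [216, 215, 147, 68, 2, 68, 147, 215]  (not all equal)
t=36: [217, 151, 112, 118, 162, 118, 112, 151]  (not all equal)
t=37: [84, 69, 6, 5, 9, 5, 6, 69]  (not all equal)
t=38: [148, 173, 193, 222, 222, 222, 193, 173]  (not all equal)
t=39: [150, 161, 225, 218, 214, 218, 225, 161]  (not all equal)
t=40: [2, 68, 147, 215, 216, 215, 147, 68]  (not all equal)
t=41: [162, 118, 112, 151, 217, 151, 112, 118]  (not all equal)
t=42: [9, 5, 6, 69, 84, 69, 6, 5]  (not all equal)
t=43: [222, 222, 193, 173, 148, 173, 193, 222]  (not all equal)
t=44: [214, 218, 225, 161, 150, 161, 225, 218]  (not all equal)
t=45: [216, 215, 147, 68, 2, 68, 147, 215]  (not all equal)

Answer: never
Key observation: The state at step 35 reappears at step 45 — the system is in a cycle of period 10 from step 35 on.  No step 0..45 is synchronized, and the cycle repeats forever, so no step up to 150 (or ever) has all sites equal.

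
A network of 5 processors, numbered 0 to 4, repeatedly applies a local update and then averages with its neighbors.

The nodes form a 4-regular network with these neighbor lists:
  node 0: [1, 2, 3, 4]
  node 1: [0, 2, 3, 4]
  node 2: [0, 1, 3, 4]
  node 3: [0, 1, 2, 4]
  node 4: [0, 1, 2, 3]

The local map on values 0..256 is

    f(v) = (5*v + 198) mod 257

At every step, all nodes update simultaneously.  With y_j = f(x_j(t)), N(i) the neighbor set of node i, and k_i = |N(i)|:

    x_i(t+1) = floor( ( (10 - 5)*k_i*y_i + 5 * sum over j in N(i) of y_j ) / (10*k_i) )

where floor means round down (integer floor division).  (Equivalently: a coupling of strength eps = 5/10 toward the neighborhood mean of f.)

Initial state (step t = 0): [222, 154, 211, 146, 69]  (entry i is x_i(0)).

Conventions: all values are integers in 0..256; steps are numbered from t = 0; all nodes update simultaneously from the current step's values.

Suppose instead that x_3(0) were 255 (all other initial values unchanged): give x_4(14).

Simulating step by step:
t=0: [222, 154, 211, 255, 69]
t=1: [91, 156, 167, 153, 93]
t=2: [138, 164, 88, 158, 142]
t=3: [149, 197, 151, 186, 156]
t=4: [166, 160, 170, 139, 179]
t=5: [54, 139, 61, 100, 78]
t=6: [183, 150, 196, 173, 132]
t=7: [98, 133, 123, 79, 99]
t=8: [136, 105, 86, 100, 137]
t=9: [130, 169, 133, 159, 132]
t=10: [90, 67, 96, 144, 94]
t=11: [127, 84, 138, 132, 135]
t=12: [82, 98, 102, 91, 97]
t=13: [131, 161, 169, 148, 159]
t=14: [120, 176, 95, 152, 173]

Answer: x_4(14) = 173
Key observation: This trace re-runs the system from the modified initial state.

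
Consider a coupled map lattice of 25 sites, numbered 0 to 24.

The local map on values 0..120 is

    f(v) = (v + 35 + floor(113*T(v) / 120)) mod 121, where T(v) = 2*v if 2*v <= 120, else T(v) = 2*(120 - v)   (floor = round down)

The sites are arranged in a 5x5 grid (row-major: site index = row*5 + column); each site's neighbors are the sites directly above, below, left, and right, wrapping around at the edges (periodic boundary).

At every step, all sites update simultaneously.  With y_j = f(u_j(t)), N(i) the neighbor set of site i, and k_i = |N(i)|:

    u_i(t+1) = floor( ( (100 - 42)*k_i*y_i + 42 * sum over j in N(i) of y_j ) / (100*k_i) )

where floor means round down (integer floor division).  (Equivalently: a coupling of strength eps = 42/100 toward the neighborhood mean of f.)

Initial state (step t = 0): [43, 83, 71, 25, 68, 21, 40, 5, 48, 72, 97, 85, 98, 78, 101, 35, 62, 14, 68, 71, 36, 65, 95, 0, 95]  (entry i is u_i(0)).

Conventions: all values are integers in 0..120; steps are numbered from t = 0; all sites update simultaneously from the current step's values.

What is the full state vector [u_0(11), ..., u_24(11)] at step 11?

Answer: [74, 74, 74, 74, 74, 75, 74, 74, 74, 74, 74, 74, 74, 74, 74, 74, 74, 74, 74, 74, 74, 74, 74, 74, 74]

Derivation:
t=0: [43, 83, 71, 25, 68, 21, 40, 5, 48, 72, 97, 85, 98, 78, 101, 35, 62, 14, 68, 71, 36, 65, 95, 0, 95]
t=1: [48, 61, 73, 87, 74, 75, 45, 50, 61, 73, 54, 60, 57, 65, 58, 32, 73, 72, 72, 65, 29, 71, 60, 51, 54]
t=2: [67, 75, 74, 67, 70, 67, 56, 63, 79, 76, 65, 78, 77, 81, 79, 39, 69, 77, 75, 71, 89, 83, 80, 66, 75]
t=3: [77, 73, 75, 78, 77, 78, 75, 79, 72, 73, 73, 73, 72, 69, 71, 46, 70, 71, 73, 70, 61, 67, 70, 77, 73]
t=4: [72, 74, 73, 71, 71, 72, 72, 71, 75, 74, 71, 75, 75, 77, 76, 59, 74, 76, 75, 73, 78, 79, 76, 72, 75]
t=5: [75, 74, 75, 76, 76, 75, 75, 75, 73, 74, 76, 73, 73, 71, 72, 79, 74, 72, 73, 75, 72, 71, 72, 75, 73]
t=6: [73, 74, 73, 72, 72, 73, 73, 73, 74, 74, 72, 74, 75, 76, 75, 71, 74, 75, 74, 73, 75, 76, 75, 73, 74]
t=7: [74, 74, 74, 75, 75, 75, 74, 74, 74, 74, 75, 74, 73, 72, 73, 75, 74, 73, 73, 74, 73, 72, 73, 74, 74]
t=8: [73, 74, 74, 73, 73, 73, 73, 74, 74, 73, 73, 74, 74, 75, 74, 73, 74, 74, 74, 74, 74, 75, 74, 74, 74]
t=9: [74, 74, 74, 74, 74, 75, 74, 74, 74, 74, 74, 74, 73, 73, 74, 74, 74, 74, 73, 74, 74, 73, 73, 74, 74]
t=10: [73, 74, 74, 74, 74, 73, 73, 74, 74, 73, 73, 74, 74, 74, 74, 74, 74, 74, 74, 74, 74, 74, 74, 74, 74]
t=11: [74, 74, 74, 74, 74, 75, 74, 74, 74, 74, 74, 74, 74, 74, 74, 74, 74, 74, 74, 74, 74, 74, 74, 74, 74]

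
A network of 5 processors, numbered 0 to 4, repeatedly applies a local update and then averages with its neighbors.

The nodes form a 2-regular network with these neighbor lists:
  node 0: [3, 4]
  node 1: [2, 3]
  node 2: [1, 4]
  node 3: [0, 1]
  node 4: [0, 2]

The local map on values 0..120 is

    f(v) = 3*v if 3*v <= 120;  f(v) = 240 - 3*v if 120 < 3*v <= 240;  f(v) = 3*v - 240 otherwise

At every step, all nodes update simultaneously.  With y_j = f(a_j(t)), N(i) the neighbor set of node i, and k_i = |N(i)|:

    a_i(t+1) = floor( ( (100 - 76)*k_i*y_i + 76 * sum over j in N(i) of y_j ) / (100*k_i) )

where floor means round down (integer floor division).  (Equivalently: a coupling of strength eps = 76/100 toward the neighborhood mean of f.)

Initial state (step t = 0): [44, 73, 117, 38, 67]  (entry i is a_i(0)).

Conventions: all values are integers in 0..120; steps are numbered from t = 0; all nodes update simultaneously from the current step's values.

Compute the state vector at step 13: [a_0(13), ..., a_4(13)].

Simulating step by step:
t=0: [44, 73, 117, 38, 67]
t=1: [84, 90, 49, 76, 92]
t=2: [21, 47, 47, 18, 48]
t=3: [72, 81, 97, 74, 84]
t=4: [17, 26, 17, 14, 31]
t=5: [63, 54, 77, 59, 61]
t=6: [57, 46, 53, 64, 36]
t=7: [75, 73, 99, 76, 82]
t=8: [10, 31, 23, 16, 28]
t=9: [57, 66, 83, 58, 57]
t=10: [67, 38, 44, 58, 46]
t=11: [73, 93, 108, 73, 80]
t=12: [13, 49, 34, 27, 39]
t=13: [84, 91, 104, 69, 81]

Answer: [84, 91, 104, 69, 81]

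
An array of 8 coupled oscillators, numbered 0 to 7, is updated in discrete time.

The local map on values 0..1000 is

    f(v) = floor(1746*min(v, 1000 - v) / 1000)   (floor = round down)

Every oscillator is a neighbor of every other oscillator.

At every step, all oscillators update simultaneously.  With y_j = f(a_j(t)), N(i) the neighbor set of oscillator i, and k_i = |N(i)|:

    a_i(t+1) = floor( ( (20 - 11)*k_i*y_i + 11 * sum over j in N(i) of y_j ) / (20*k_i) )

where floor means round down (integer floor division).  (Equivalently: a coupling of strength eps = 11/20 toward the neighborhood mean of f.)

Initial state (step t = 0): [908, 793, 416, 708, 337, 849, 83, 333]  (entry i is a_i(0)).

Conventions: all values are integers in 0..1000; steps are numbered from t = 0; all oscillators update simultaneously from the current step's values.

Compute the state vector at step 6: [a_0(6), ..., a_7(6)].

Simulating step by step:
t=0: [908, 793, 416, 708, 337, 849, 83, 333]
t=1: [321, 395, 531, 450, 480, 359, 315, 477]
t=2: [655, 703, 751, 739, 758, 680, 651, 756]
t=3: [539, 508, 477, 485, 472, 523, 542, 474]
t=4: [819, 839, 829, 834, 826, 829, 817, 827]
t=5: [306, 293, 299, 296, 301, 299, 307, 301]
t=6: [527, 519, 523, 520, 524, 523, 528, 524]

Answer: [527, 519, 523, 520, 524, 523, 528, 524]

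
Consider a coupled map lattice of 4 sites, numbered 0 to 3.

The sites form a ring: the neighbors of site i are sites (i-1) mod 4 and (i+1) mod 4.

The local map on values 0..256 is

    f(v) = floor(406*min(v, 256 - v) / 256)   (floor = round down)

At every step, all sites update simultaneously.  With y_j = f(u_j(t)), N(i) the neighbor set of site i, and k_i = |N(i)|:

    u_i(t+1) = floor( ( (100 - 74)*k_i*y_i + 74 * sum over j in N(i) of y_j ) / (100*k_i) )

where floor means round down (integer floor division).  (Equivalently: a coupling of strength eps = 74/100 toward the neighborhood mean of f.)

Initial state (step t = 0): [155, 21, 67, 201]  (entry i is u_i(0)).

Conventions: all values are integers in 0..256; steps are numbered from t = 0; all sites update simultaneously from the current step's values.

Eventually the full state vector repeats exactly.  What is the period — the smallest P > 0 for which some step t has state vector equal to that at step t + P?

Simulating step by step:
t=0: [155, 21, 67, 201]
t=1: [86, 107, 71, 121]
t=2: [168, 135, 162, 141]
t=3: [174, 156, 176, 153]
t=4: [152, 135, 151, 137]
t=5: [182, 171, 183, 170]
t=6: [130, 120, 129, 121]
t=7: [192, 197, 193, 197]
t=8: [95, 98, 94, 98]
t=9: [153, 150, 153, 150]
t=10: [166, 164, 166, 164]
t=11: [144, 142, 144, 142]
t=12: [179, 177, 179, 177]
t=13: [124, 122, 124, 122]
t=14: [193, 195, 193, 195]
t=15: [96, 98, 96, 98]
t=16: [154, 152, 154, 152]
t=17: [163, 161, 163, 161]
t=18: [149, 147, 149, 147]
t=19: [171, 169, 171, 169]
t=20: [136, 134, 136, 134]
t=21: [192, 190, 192, 190]
t=22: [103, 101, 103, 101]
t=23: [160, 162, 160, 162]
t=24: [149, 151, 149, 151]
t=25: [166, 168, 166, 168]
t=26: [139, 141, 139, 141]
t=27: [182, 184, 182, 184]
t=28: [114, 116, 114, 116]
t=29: [182, 180, 182, 180]
t=30: [119, 117, 119, 117]
t=31: [185, 187, 185, 187]
t=32: [109, 111, 109, 111]
t=33: [174, 173, 174, 173]
t=34: [130, 130, 130, 130]
t=35: [199, 199, 199, 199]
t=36: [90, 90, 90, 90]
t=37: [142, 142, 142, 142]
t=38: [180, 180, 180, 180]
t=39: [120, 120, 120, 120]
t=40: [190, 190, 190, 190]
t=41: [104, 104, 104, 104]
t=42: [164, 164, 164, 164]
t=43: [145, 145, 145, 145]
t=44: [176, 176, 176, 176]
t=45: [126, 126, 126, 126]
t=46: [199, 199, 199, 199]

Answer: 11
Key observation: The state at step 35, [199, 199, 199, 199], reappears at step 46 — and no state repeats earlier — so the cycle the system enters has period 11.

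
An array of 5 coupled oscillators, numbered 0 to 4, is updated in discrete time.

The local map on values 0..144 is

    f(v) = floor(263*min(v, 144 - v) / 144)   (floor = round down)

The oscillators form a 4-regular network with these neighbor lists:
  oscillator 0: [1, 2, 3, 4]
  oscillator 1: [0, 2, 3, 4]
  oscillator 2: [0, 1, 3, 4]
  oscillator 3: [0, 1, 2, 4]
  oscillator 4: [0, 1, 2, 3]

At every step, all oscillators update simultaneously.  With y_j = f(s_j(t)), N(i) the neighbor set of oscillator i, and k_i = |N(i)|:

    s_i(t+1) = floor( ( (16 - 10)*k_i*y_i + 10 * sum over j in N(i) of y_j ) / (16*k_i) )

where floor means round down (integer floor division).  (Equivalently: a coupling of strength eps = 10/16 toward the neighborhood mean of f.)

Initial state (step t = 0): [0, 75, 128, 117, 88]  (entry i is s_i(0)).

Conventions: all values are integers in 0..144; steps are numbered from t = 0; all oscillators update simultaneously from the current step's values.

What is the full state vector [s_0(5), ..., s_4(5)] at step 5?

Answer: [47, 48, 47, 47, 48]

Derivation:
t=0: [0, 75, 128, 117, 88]
t=1: [47, 75, 54, 58, 70]
t=2: [103, 112, 105, 107, 112]
t=3: [67, 63, 66, 65, 63]
t=4: [118, 117, 118, 118, 117]
t=5: [47, 48, 47, 47, 48]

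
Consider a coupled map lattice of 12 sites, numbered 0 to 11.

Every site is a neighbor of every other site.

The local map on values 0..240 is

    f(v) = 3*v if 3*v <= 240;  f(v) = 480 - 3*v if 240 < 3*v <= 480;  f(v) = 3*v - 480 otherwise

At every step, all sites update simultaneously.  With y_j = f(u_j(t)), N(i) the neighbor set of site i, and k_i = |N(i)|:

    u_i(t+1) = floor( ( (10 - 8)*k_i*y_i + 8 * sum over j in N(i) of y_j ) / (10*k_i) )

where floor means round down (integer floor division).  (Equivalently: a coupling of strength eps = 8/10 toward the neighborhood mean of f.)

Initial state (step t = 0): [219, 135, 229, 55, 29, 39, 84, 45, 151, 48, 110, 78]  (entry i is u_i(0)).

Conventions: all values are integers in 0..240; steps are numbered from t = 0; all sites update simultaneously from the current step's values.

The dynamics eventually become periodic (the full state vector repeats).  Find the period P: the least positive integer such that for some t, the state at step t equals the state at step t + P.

Simulating step by step:
t=0: [219, 135, 229, 55, 29, 39, 84, 45, 151, 48, 110, 78]
t=1: [149, 136, 153, 147, 138, 141, 156, 144, 130, 145, 146, 156]
t=2: [43, 48, 41, 44, 47, 46, 40, 45, 50, 44, 44, 40]
t=3: [132, 134, 131, 132, 134, 133, 131, 133, 135, 132, 132, 131]
t=4: [82, 81, 83, 82, 81, 82, 83, 82, 81, 82, 82, 83]
t=5: [234, 234, 233, 234, 234, 234, 233, 234, 234, 234, 234, 233]
t=6: [221, 221, 220, 221, 221, 221, 220, 221, 221, 221, 221, 220]
t=7: [182, 182, 181, 182, 182, 182, 181, 182, 182, 182, 182, 181]
t=8: [65, 65, 64, 65, 65, 65, 64, 65, 65, 65, 65, 64]
t=9: [194, 194, 193, 194, 194, 194, 193, 194, 194, 194, 194, 193]
t=10: [101, 101, 100, 101, 101, 101, 100, 101, 101, 101, 101, 100]
t=11: [177, 177, 178, 177, 177, 177, 178, 177, 177, 177, 177, 178]
t=12: [51, 51, 52, 51, 51, 51, 52, 51, 51, 51, 51, 52]
t=13: [153, 153, 154, 153, 153, 153, 154, 153, 153, 153, 153, 154]
t=14: [20, 20, 19, 20, 20, 20, 19, 20, 20, 20, 20, 19]
t=15: [59, 59, 58, 59, 59, 59, 58, 59, 59, 59, 59, 58]
t=16: [176, 176, 175, 176, 176, 176, 175, 176, 176, 176, 176, 175]
t=17: [47, 47, 46, 47, 47, 47, 46, 47, 47, 47, 47, 46]
t=18: [140, 140, 139, 140, 140, 140, 139, 140, 140, 140, 140, 139]
t=19: [60, 60, 61, 60, 60, 60, 61, 60, 60, 60, 60, 61]
t=20: [180, 180, 181, 180, 180, 180, 181, 180, 180, 180, 180, 181]
t=21: [60, 60, 61, 60, 60, 60, 61, 60, 60, 60, 60, 61]

Answer: 2
Key observation: The state at step 19, [60, 60, 61, 60, 60, 60, 61, 60, 60, 60, 60, 61], reappears at step 21 — and no state repeats earlier — so the cycle the system enters has period 2.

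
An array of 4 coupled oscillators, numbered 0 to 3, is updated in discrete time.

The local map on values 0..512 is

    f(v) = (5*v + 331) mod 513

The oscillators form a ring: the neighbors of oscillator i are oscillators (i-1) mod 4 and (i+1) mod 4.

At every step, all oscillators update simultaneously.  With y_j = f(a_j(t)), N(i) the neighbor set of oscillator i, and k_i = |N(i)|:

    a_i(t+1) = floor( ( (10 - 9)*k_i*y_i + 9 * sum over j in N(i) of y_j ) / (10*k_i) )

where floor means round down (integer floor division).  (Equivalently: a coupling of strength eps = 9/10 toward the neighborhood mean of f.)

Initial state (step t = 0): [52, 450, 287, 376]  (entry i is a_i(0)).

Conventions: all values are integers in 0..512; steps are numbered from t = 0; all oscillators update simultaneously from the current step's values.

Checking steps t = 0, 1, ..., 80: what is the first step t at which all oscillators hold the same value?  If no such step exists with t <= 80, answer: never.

Simulating step by step:
t=0: [52, 450, 287, 376]  (not all equal)
t=1: [86, 138, 101, 153]  (not all equal)
t=2: [284, 307, 292, 263]  (not all equal)
t=3: [216, 241, 220, 219]  (not all equal)
t=4: [448, 406, 450, 395]  (not all equal)
t=5: [253, 40, 254, 35]  (not all equal)
t=6: [241, 55, 242, 104]  (not all equal)
t=7: [244, 239, 194, 264]  (not all equal)
t=8: [276, 179, 302, 140]  (not all equal)
t=9: [109, 233, 122, 213]  (not all equal)
t=10: [414, 402, 420, 392]  (not all equal)
t=11: [272, 356, 275, 351]  (not all equal)
t=12: [57, 149, 58, 146]  (not all equal)
t=13: [48, 99, 49, 98]  (not all equal)
t=14: [285, 85, 285, 85]  (not all equal)
t=15: [240, 219, 240, 219]  (not all equal)
t=16: [410, 494, 410, 494]  (not all equal)
t=17: [245, 319, 245, 319]  (not all equal)
t=18: [350, 54, 350, 54]  (not all equal)
t=19: [82, 34, 82, 34]  (not all equal)
t=20: [473, 255, 473, 255]  (not all equal)
t=21: [73, 124, 73, 124]  (not all equal)
t=22: [412, 208, 412, 208]  (not all equal)
t=23: [344, 339, 344, 339]  (not all equal)
t=24: [489, 509, 489, 509]  (not all equal)
t=25: [301, 221, 301, 221]  (not all equal)
t=26: [398, 308, 398, 308]  (not all equal)
t=27: [325, 275, 325, 275]  (not all equal)
t=28: [192, 392, 192, 392]  (not all equal)
t=29: [241, 262, 241, 262]  (not all equal)
t=30: [142, 469, 142, 469]  (not all equal)
t=31: [101, 24, 101, 24]  (not all equal)
t=32: [438, 335, 438, 335]  (not all equal)
t=33: [467, 468, 467, 468]  (not all equal)
t=34: [105, 101, 105, 101]  (not all equal)
t=35: [325, 341, 325, 341]  (not all equal)
t=36: [489, 425, 489, 425]  (not all equal)
t=37: [384, 230, 384, 230]  (not all equal)
t=38: [429, 224, 429, 224]  (not all equal)
t=39: [424, 424, 424, 424]  (all equal)

Answer: 39
Key observation: Synchronization is absorbing here: once all oscillators are equal they stay equal, and step 39 is the first all-equal step.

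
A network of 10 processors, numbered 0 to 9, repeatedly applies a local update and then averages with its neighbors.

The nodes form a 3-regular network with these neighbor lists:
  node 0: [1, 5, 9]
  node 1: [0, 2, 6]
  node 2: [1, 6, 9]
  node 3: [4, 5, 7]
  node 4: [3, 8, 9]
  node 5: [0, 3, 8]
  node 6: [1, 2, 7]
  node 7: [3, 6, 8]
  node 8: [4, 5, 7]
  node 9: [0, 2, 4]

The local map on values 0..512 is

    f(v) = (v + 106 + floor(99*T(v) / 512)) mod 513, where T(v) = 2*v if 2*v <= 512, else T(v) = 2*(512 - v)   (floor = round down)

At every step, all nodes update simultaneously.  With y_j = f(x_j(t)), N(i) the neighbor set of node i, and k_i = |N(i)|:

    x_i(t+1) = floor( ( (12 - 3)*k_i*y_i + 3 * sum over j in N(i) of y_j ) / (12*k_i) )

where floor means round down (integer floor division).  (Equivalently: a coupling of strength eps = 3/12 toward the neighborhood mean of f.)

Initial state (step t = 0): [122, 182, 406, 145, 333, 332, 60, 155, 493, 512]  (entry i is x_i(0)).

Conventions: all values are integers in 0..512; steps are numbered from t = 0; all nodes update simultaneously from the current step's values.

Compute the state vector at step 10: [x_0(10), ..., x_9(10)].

Answer: [195, 176, 29, 249, 346, 351, 68, 196, 95, 55]

Derivation:
t=0: [122, 182, 406, 145, 333, 332, 60, 155, 493, 512]
t=1: [287, 310, 83, 341, 423, 436, 201, 289, 181, 147]
t=2: [431, 460, 264, 49, 92, 113, 387, 422, 316, 294]
t=3: [109, 100, 397, 175, 270, 256, 69, 94, 418, 425]
t=4: [255, 224, 66, 358, 388, 400, 193, 226, 132, 101]
t=5: [402, 397, 234, 47, 66, 90, 365, 370, 257, 241]
t=6: [86, 65, 363, 165, 237, 228, 50, 66, 382, 385]
t=7: [222, 181, 42, 338, 357, 365, 165, 192, 106, 76]
t=8: [358, 342, 198, 416, 87, 108, 324, 370, 221, 207]
t=9: [61, 74, 359, 76, 240, 230, 409, 92, 350, 346]
t=10: [195, 176, 29, 249, 346, 351, 68, 196, 95, 55]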